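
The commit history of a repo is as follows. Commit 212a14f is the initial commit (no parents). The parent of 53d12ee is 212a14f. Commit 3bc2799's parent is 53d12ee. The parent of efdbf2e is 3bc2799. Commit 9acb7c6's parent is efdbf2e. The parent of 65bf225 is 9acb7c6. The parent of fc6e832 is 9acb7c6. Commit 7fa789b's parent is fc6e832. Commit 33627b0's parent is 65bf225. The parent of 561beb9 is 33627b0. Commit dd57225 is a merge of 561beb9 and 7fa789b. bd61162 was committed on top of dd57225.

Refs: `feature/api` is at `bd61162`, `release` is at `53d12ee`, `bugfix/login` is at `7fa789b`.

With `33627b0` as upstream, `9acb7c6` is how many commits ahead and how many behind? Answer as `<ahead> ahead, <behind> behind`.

0 ahead, 2 behind

Reachable from 9acb7c6: {212a14f, 3bc2799, 53d12ee, 9acb7c6, efdbf2e}.
Reachable from 33627b0: {212a14f, 33627b0, 3bc2799, 53d12ee, 65bf225, 9acb7c6, efdbf2e}.
Only in 9acb7c6's history (ahead): {} — 0.
Only in 33627b0's history (behind): {33627b0, 65bf225} — 2.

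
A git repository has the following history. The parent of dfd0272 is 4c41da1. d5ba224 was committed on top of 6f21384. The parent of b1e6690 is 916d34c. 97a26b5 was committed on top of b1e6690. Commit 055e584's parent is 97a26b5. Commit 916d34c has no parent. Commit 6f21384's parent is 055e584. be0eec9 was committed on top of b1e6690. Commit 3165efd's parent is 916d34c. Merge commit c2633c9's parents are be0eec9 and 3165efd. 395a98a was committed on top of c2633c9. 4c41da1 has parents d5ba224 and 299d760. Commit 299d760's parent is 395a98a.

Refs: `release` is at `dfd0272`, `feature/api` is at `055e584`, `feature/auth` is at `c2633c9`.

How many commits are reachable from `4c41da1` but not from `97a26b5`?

Reachable from 4c41da1: {055e584, 299d760, 3165efd, 395a98a, 4c41da1, 6f21384, 916d34c, 97a26b5, b1e6690, be0eec9, c2633c9, d5ba224}.
Reachable from 97a26b5: {916d34c, 97a26b5, b1e6690}.
In 4c41da1's history but not 97a26b5's: {055e584, 299d760, 3165efd, 395a98a, 4c41da1, 6f21384, be0eec9, c2633c9, d5ba224} — 9 commits.

9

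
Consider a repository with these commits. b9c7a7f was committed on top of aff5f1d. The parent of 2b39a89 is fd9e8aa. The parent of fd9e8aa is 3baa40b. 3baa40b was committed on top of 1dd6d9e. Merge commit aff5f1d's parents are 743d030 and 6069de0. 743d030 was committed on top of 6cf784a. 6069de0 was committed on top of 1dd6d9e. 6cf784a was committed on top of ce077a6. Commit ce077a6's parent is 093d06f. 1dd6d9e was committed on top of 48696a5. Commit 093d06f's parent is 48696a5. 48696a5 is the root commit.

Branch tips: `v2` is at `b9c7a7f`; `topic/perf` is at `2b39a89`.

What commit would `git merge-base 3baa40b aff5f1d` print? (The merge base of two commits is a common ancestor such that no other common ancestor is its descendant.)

1dd6d9e

Ancestors of 3baa40b: {1dd6d9e, 3baa40b, 48696a5}.
Ancestors of aff5f1d: {093d06f, 1dd6d9e, 48696a5, 6069de0, 6cf784a, 743d030, aff5f1d, ce077a6}.
Common ancestors: {1dd6d9e, 48696a5}.
Among these, 1dd6d9e is not an ancestor of any other common ancestor — it is the merge base.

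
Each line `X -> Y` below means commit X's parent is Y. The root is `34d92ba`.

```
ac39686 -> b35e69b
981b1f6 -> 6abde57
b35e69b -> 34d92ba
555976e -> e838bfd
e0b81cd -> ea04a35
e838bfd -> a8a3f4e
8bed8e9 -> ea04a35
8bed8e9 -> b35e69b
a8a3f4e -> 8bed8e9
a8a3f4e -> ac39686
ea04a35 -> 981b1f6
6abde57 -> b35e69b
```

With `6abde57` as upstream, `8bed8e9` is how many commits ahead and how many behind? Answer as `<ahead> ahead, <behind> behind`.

3 ahead, 0 behind

Reachable from 8bed8e9: {34d92ba, 6abde57, 8bed8e9, 981b1f6, b35e69b, ea04a35}.
Reachable from 6abde57: {34d92ba, 6abde57, b35e69b}.
Only in 8bed8e9's history (ahead): {8bed8e9, 981b1f6, ea04a35} — 3.
Only in 6abde57's history (behind): {} — 0.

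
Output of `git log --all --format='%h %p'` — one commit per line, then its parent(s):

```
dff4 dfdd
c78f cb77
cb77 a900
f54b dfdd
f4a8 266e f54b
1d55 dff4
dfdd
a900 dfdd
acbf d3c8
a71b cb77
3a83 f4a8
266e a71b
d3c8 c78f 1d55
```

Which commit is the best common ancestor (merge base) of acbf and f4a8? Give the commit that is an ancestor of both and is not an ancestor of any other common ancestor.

Ancestors of acbf: {1d55, a900, acbf, c78f, cb77, d3c8, dfdd, dff4}.
Ancestors of f4a8: {266e, a71b, a900, cb77, dfdd, f4a8, f54b}.
Common ancestors: {a900, cb77, dfdd}.
Among these, cb77 is not an ancestor of any other common ancestor — it is the merge base.

cb77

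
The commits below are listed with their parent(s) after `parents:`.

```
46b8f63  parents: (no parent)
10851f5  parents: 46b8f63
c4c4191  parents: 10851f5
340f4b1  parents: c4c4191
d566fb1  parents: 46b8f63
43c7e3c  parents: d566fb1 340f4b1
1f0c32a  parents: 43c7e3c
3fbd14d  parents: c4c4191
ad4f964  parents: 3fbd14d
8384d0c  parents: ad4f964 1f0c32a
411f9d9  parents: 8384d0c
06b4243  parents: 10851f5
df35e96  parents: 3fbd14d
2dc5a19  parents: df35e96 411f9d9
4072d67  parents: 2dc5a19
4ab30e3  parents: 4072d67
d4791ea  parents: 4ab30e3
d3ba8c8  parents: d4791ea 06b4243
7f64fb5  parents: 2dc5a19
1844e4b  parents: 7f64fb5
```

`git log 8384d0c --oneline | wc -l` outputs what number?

10

Walking parent pointers from 8384d0c: reachable set = {10851f5, 1f0c32a, 340f4b1, 3fbd14d, 43c7e3c, 46b8f63, 8384d0c, ad4f964, c4c4191, d566fb1}.
That is 10 commits.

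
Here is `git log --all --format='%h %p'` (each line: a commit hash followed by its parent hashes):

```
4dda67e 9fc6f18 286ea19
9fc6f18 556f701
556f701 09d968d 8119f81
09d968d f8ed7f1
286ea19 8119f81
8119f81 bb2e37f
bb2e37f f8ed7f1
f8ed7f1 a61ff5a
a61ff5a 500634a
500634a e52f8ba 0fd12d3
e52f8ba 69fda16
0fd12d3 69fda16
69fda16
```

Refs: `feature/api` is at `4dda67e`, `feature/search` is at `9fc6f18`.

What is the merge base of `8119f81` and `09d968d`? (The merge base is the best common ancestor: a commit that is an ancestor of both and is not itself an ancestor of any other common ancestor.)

f8ed7f1

Ancestors of 8119f81: {0fd12d3, 500634a, 69fda16, 8119f81, a61ff5a, bb2e37f, e52f8ba, f8ed7f1}.
Ancestors of 09d968d: {09d968d, 0fd12d3, 500634a, 69fda16, a61ff5a, e52f8ba, f8ed7f1}.
Common ancestors: {0fd12d3, 500634a, 69fda16, a61ff5a, e52f8ba, f8ed7f1}.
Among these, f8ed7f1 is not an ancestor of any other common ancestor — it is the merge base.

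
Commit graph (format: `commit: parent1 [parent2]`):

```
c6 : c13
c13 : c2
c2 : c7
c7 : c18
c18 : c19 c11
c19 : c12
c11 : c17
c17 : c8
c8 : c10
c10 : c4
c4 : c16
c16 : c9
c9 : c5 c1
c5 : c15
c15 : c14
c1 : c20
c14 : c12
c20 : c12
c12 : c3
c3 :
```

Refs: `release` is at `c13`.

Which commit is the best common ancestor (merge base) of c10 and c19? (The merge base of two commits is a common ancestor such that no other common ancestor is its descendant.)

Ancestors of c10: {c1, c10, c12, c14, c15, c16, c20, c3, c4, c5, c9}.
Ancestors of c19: {c12, c19, c3}.
Common ancestors: {c12, c3}.
Among these, c12 is not an ancestor of any other common ancestor — it is the merge base.

c12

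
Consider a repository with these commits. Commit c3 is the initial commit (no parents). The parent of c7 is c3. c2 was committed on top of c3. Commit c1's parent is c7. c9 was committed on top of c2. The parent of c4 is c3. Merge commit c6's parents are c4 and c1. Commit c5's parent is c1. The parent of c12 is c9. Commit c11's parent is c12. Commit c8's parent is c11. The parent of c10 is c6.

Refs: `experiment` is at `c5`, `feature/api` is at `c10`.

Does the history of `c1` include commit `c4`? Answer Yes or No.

Ancestors of c1: {c1, c3, c7}.
c4 is not in that set, so it is not an ancestor of c1.

No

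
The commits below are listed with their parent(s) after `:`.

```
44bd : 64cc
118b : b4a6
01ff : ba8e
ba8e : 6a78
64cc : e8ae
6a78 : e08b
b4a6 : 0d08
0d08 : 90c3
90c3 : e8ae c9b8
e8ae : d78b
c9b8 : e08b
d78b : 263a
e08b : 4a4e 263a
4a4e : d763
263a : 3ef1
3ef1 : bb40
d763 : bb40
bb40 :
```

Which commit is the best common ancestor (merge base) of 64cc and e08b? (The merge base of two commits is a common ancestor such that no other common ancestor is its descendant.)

Ancestors of 64cc: {263a, 3ef1, 64cc, bb40, d78b, e8ae}.
Ancestors of e08b: {263a, 3ef1, 4a4e, bb40, d763, e08b}.
Common ancestors: {263a, 3ef1, bb40}.
Among these, 263a is not an ancestor of any other common ancestor — it is the merge base.

263a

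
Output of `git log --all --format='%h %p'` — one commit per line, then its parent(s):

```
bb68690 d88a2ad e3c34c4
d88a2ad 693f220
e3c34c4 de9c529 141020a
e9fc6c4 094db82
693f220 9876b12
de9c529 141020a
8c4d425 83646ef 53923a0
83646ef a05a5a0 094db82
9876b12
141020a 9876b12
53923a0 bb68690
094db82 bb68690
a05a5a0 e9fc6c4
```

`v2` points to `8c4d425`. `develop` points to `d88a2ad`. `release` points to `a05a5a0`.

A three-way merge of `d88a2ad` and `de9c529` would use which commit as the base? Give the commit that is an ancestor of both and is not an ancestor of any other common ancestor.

9876b12

Ancestors of d88a2ad: {693f220, 9876b12, d88a2ad}.
Ancestors of de9c529: {141020a, 9876b12, de9c529}.
Common ancestors: {9876b12}.
The only common ancestor is 9876b12, so it is the merge base.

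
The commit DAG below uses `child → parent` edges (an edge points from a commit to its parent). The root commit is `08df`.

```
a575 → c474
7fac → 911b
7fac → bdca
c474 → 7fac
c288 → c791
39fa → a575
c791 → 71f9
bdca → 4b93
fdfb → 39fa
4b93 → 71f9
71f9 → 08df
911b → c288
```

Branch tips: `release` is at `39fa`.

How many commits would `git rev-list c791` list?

Walking parent pointers from c791: reachable set = {08df, 71f9, c791}.
That is 3 commits.

3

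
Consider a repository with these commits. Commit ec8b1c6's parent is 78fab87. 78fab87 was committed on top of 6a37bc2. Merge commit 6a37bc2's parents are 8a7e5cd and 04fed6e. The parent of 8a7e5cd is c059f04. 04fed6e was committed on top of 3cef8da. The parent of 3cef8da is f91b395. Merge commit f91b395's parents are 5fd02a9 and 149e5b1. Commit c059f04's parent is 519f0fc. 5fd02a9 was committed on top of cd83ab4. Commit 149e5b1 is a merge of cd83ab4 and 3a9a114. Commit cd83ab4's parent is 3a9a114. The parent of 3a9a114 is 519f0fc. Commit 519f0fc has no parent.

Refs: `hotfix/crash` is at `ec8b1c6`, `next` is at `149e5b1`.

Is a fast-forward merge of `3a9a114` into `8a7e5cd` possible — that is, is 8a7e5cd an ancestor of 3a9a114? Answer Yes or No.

No

A fast-forward from 8a7e5cd to 3a9a114 is possible iff 8a7e5cd is an ancestor of 3a9a114.
Ancestors of 3a9a114: {3a9a114, 519f0fc}.
8a7e5cd is not among them, so fast-forward is not possible.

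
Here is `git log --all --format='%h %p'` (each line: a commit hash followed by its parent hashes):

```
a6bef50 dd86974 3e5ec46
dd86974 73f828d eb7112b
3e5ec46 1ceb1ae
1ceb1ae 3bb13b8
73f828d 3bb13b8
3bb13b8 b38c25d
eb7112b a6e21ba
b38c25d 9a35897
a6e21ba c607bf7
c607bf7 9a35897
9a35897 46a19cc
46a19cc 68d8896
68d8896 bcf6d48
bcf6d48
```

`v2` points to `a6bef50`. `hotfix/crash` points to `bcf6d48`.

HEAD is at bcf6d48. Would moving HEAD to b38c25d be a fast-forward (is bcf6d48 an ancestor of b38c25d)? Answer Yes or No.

A fast-forward from bcf6d48 to b38c25d is possible iff bcf6d48 is an ancestor of b38c25d.
Ancestors of b38c25d: {46a19cc, 68d8896, 9a35897, b38c25d, bcf6d48}.
bcf6d48 is among them, so fast-forward is possible.

Yes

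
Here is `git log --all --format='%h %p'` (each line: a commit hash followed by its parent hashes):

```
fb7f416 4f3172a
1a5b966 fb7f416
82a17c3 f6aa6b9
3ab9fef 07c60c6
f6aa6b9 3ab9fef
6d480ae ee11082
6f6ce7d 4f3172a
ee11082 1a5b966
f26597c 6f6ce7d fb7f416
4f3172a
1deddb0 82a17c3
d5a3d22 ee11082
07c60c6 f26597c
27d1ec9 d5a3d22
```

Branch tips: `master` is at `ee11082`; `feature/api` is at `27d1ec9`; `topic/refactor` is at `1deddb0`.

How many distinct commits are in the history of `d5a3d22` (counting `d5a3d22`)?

5

Walking parent pointers from d5a3d22: reachable set = {1a5b966, 4f3172a, d5a3d22, ee11082, fb7f416}.
That is 5 commits.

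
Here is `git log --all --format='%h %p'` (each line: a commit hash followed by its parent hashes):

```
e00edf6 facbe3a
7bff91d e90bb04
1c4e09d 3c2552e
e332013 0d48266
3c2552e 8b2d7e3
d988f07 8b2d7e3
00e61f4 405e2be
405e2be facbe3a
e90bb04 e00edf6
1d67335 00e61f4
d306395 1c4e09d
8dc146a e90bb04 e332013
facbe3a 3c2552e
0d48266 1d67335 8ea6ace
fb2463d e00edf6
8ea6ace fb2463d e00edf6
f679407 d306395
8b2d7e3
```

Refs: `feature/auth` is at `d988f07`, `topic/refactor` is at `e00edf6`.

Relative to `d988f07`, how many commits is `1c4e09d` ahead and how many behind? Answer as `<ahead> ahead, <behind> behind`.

Reachable from 1c4e09d: {1c4e09d, 3c2552e, 8b2d7e3}.
Reachable from d988f07: {8b2d7e3, d988f07}.
Only in 1c4e09d's history (ahead): {1c4e09d, 3c2552e} — 2.
Only in d988f07's history (behind): {d988f07} — 1.

2 ahead, 1 behind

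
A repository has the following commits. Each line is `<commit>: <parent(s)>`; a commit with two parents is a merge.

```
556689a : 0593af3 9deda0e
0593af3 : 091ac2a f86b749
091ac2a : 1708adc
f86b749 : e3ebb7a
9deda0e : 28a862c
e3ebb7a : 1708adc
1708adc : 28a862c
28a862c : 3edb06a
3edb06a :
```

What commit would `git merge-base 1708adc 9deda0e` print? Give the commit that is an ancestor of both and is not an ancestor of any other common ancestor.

28a862c

Ancestors of 1708adc: {1708adc, 28a862c, 3edb06a}.
Ancestors of 9deda0e: {28a862c, 3edb06a, 9deda0e}.
Common ancestors: {28a862c, 3edb06a}.
Among these, 28a862c is not an ancestor of any other common ancestor — it is the merge base.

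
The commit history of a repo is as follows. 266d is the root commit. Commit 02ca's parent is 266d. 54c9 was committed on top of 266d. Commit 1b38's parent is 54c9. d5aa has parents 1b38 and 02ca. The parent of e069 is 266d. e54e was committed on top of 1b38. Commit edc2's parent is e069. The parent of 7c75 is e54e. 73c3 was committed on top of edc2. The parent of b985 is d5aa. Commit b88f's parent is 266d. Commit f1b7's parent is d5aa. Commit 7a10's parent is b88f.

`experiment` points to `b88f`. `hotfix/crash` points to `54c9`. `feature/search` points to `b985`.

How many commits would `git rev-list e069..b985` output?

Reachable from b985: {02ca, 1b38, 266d, 54c9, b985, d5aa}.
Reachable from e069: {266d, e069}.
In b985's history but not e069's: {02ca, 1b38, 54c9, b985, d5aa} — 5 commits.

5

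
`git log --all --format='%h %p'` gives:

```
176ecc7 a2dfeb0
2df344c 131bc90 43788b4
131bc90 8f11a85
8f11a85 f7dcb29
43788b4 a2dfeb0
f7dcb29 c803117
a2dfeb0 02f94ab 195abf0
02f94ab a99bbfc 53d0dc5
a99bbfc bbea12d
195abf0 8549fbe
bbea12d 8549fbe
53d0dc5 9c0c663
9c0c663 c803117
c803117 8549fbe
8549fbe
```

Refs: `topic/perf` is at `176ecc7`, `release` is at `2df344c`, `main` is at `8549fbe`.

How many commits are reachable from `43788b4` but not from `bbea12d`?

Reachable from 43788b4: {02f94ab, 195abf0, 43788b4, 53d0dc5, 8549fbe, 9c0c663, a2dfeb0, a99bbfc, bbea12d, c803117}.
Reachable from bbea12d: {8549fbe, bbea12d}.
In 43788b4's history but not bbea12d's: {02f94ab, 195abf0, 43788b4, 53d0dc5, 9c0c663, a2dfeb0, a99bbfc, c803117} — 8 commits.

8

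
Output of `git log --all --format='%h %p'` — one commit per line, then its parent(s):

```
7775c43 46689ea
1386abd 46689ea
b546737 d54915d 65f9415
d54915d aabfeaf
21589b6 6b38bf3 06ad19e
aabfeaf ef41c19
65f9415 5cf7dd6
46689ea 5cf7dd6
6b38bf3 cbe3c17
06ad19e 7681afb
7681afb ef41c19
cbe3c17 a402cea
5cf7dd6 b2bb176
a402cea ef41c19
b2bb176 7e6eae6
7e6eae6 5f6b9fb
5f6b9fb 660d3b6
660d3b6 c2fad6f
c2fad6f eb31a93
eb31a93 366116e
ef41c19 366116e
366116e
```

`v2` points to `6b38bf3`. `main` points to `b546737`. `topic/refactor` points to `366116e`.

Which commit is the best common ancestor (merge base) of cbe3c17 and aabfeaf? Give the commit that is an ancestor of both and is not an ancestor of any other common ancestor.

Ancestors of cbe3c17: {366116e, a402cea, cbe3c17, ef41c19}.
Ancestors of aabfeaf: {366116e, aabfeaf, ef41c19}.
Common ancestors: {366116e, ef41c19}.
Among these, ef41c19 is not an ancestor of any other common ancestor — it is the merge base.

ef41c19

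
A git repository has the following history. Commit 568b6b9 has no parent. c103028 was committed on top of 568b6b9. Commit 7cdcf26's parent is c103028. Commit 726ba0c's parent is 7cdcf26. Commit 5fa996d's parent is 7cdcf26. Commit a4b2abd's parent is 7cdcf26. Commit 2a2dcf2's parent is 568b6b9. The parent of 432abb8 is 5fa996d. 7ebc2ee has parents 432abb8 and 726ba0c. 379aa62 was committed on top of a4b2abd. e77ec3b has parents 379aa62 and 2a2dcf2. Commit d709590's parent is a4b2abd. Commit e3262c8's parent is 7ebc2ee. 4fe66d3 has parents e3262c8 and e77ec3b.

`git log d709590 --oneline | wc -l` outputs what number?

Walking parent pointers from d709590: reachable set = {568b6b9, 7cdcf26, a4b2abd, c103028, d709590}.
That is 5 commits.

5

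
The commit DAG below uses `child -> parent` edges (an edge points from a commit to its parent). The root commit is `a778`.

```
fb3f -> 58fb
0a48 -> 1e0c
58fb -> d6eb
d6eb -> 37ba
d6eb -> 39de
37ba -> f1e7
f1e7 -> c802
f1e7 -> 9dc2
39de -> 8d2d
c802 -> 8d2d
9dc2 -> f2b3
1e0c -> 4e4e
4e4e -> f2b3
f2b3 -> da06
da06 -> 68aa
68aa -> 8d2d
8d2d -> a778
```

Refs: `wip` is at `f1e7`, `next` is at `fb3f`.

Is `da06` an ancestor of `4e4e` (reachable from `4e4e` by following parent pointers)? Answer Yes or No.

Ancestors of 4e4e (commits reachable by following parents): {4e4e, 68aa, 8d2d, a778, da06, f2b3}.
da06 is in that set, so it is an ancestor of 4e4e.

Yes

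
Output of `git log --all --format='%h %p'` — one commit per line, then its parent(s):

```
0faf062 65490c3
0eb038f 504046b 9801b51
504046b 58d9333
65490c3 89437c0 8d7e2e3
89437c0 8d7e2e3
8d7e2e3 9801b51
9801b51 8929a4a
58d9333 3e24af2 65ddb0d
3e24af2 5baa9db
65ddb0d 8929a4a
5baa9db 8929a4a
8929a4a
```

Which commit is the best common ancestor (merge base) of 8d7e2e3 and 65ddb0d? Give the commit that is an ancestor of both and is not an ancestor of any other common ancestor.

Ancestors of 8d7e2e3: {8929a4a, 8d7e2e3, 9801b51}.
Ancestors of 65ddb0d: {65ddb0d, 8929a4a}.
Common ancestors: {8929a4a}.
The only common ancestor is 8929a4a, so it is the merge base.

8929a4a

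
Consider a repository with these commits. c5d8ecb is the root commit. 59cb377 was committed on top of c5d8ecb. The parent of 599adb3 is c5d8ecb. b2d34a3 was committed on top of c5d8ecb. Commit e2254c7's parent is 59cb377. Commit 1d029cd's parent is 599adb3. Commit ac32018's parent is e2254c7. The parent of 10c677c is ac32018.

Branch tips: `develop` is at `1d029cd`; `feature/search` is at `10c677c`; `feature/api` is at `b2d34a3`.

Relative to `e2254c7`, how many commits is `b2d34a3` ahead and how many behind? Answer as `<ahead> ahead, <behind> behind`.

Reachable from b2d34a3: {b2d34a3, c5d8ecb}.
Reachable from e2254c7: {59cb377, c5d8ecb, e2254c7}.
Only in b2d34a3's history (ahead): {b2d34a3} — 1.
Only in e2254c7's history (behind): {59cb377, e2254c7} — 2.

1 ahead, 2 behind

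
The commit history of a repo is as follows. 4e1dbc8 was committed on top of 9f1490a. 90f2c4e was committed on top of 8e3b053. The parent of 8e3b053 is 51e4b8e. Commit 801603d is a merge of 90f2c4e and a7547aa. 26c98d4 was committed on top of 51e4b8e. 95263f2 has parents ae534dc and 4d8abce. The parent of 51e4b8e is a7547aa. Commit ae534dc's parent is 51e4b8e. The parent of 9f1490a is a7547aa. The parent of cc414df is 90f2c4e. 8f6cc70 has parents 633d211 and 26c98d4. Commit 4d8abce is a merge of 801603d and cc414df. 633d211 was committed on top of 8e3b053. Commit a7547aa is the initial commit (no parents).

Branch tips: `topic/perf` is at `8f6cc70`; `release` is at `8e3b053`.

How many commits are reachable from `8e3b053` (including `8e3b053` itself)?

3

Walking parent pointers from 8e3b053: reachable set = {51e4b8e, 8e3b053, a7547aa}.
That is 3 commits.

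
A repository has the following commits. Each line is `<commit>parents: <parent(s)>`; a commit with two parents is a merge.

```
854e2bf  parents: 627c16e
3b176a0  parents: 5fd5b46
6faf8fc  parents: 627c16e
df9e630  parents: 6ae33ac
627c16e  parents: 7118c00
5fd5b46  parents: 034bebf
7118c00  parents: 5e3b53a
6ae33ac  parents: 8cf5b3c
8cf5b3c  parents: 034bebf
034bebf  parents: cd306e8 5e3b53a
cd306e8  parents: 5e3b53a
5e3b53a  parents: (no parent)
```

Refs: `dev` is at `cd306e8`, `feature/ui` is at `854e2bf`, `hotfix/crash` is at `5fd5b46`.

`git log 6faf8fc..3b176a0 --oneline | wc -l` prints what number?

Reachable from 3b176a0: {034bebf, 3b176a0, 5e3b53a, 5fd5b46, cd306e8}.
Reachable from 6faf8fc: {5e3b53a, 627c16e, 6faf8fc, 7118c00}.
In 3b176a0's history but not 6faf8fc's: {034bebf, 3b176a0, 5fd5b46, cd306e8} — 4 commits.

4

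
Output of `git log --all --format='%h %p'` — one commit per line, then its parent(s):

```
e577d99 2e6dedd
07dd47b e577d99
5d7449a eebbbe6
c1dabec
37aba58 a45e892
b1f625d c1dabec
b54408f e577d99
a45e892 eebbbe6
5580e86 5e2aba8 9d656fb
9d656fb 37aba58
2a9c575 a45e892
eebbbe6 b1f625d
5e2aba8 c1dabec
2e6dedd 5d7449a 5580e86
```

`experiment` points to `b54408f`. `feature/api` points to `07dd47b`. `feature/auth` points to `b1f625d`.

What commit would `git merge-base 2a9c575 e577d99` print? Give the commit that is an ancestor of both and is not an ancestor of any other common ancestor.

Ancestors of 2a9c575: {2a9c575, a45e892, b1f625d, c1dabec, eebbbe6}.
Ancestors of e577d99: {2e6dedd, 37aba58, 5580e86, 5d7449a, 5e2aba8, 9d656fb, a45e892, b1f625d, c1dabec, e577d99, eebbbe6}.
Common ancestors: {a45e892, b1f625d, c1dabec, eebbbe6}.
Among these, a45e892 is not an ancestor of any other common ancestor — it is the merge base.

a45e892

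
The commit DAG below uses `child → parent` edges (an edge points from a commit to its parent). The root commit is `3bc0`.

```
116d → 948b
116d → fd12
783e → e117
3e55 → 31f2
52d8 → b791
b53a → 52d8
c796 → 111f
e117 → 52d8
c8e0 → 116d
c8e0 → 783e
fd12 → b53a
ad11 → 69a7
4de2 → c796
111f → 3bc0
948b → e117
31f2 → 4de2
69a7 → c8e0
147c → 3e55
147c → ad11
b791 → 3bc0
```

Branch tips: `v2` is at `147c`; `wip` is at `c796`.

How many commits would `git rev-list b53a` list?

4

Walking parent pointers from b53a: reachable set = {3bc0, 52d8, b53a, b791}.
That is 4 commits.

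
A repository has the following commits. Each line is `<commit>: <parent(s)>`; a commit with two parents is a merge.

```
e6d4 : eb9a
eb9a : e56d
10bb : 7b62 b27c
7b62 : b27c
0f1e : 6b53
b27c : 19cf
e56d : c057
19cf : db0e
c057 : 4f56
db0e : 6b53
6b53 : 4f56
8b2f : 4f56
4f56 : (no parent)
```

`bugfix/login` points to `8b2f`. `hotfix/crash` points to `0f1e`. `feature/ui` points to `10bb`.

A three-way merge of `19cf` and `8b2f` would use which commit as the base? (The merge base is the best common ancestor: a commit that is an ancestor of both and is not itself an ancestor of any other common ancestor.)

4f56

Ancestors of 19cf: {19cf, 4f56, 6b53, db0e}.
Ancestors of 8b2f: {4f56, 8b2f}.
Common ancestors: {4f56}.
The only common ancestor is 4f56, so it is the merge base.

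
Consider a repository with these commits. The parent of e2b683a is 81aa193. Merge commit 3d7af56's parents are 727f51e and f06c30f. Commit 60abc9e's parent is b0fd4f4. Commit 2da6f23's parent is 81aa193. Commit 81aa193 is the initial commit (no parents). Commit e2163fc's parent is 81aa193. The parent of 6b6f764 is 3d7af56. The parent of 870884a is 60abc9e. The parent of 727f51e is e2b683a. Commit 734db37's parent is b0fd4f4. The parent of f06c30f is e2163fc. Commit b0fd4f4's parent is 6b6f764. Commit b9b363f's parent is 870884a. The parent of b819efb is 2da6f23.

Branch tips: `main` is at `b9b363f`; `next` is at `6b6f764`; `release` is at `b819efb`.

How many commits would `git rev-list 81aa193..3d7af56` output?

5

Reachable from 3d7af56: {3d7af56, 727f51e, 81aa193, e2163fc, e2b683a, f06c30f}.
Reachable from 81aa193: {81aa193}.
In 3d7af56's history but not 81aa193's: {3d7af56, 727f51e, e2163fc, e2b683a, f06c30f} — 5 commits.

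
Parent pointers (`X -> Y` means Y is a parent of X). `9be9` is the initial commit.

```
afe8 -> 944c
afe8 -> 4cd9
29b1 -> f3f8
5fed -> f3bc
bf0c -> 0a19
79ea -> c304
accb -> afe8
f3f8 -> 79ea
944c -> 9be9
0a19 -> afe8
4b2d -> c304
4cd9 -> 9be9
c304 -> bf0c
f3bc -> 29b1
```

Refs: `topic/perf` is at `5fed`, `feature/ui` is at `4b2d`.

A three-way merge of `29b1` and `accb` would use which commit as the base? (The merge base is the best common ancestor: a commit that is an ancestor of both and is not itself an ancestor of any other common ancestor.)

Ancestors of 29b1: {0a19, 29b1, 4cd9, 79ea, 944c, 9be9, afe8, bf0c, c304, f3f8}.
Ancestors of accb: {4cd9, 944c, 9be9, accb, afe8}.
Common ancestors: {4cd9, 944c, 9be9, afe8}.
Among these, afe8 is not an ancestor of any other common ancestor — it is the merge base.

afe8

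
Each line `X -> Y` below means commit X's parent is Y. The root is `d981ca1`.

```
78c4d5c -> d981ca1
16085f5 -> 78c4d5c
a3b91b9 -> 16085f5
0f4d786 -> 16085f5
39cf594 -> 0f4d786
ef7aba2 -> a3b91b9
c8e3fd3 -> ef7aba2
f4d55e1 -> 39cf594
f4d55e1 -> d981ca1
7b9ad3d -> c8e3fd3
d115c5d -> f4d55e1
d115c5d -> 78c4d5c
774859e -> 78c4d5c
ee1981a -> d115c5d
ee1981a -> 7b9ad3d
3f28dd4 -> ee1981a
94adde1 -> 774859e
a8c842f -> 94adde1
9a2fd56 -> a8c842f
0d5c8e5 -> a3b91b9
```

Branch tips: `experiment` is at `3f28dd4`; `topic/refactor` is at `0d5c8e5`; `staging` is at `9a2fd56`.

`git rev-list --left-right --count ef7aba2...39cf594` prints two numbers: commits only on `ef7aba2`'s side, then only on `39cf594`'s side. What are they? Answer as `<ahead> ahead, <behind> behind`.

Reachable from ef7aba2: {16085f5, 78c4d5c, a3b91b9, d981ca1, ef7aba2}.
Reachable from 39cf594: {0f4d786, 16085f5, 39cf594, 78c4d5c, d981ca1}.
Only in ef7aba2's history (ahead): {a3b91b9, ef7aba2} — 2.
Only in 39cf594's history (behind): {0f4d786, 39cf594} — 2.

2 ahead, 2 behind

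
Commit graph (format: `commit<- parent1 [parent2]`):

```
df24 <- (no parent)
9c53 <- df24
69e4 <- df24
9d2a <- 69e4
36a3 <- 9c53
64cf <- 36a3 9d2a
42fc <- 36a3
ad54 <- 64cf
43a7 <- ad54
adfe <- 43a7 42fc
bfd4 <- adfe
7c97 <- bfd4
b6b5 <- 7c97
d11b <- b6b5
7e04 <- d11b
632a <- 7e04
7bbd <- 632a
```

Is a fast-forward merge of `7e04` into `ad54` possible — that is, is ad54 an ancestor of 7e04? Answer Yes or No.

Yes

A fast-forward from ad54 to 7e04 is possible iff ad54 is an ancestor of 7e04.
Ancestors of 7e04: {36a3, 42fc, 43a7, 64cf, 69e4, 7c97, 7e04, 9c53, 9d2a, ad54, adfe, b6b5, bfd4, d11b, df24}.
ad54 is among them, so fast-forward is possible.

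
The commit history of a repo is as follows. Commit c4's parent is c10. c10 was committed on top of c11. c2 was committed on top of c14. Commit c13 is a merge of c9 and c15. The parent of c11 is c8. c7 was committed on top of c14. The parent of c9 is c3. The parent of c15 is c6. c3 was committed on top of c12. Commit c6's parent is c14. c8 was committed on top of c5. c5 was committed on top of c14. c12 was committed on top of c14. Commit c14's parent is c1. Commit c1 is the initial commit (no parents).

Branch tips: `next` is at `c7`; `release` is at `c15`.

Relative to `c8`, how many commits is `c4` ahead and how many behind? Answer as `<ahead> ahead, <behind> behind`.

3 ahead, 0 behind

Reachable from c4: {c1, c10, c11, c14, c4, c5, c8}.
Reachable from c8: {c1, c14, c5, c8}.
Only in c4's history (ahead): {c10, c11, c4} — 3.
Only in c8's history (behind): {} — 0.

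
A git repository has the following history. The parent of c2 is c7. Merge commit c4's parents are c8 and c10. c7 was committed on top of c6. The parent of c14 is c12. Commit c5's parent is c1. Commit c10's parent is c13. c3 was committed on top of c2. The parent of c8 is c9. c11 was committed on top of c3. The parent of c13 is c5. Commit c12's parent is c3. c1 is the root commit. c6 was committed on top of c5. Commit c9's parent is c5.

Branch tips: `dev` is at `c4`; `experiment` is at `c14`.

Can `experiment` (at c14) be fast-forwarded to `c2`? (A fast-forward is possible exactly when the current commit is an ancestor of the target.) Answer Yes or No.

A fast-forward from c14 to c2 is possible iff c14 is an ancestor of c2.
Ancestors of c2: {c1, c2, c5, c6, c7}.
c14 is not among them, so fast-forward is not possible.

No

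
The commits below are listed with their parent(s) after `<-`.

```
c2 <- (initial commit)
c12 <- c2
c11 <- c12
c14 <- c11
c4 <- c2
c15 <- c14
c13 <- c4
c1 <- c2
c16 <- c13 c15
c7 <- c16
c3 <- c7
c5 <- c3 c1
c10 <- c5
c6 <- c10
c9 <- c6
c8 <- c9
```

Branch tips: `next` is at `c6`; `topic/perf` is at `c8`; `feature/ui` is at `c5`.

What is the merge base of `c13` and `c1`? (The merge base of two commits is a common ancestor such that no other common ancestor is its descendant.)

Ancestors of c13: {c13, c2, c4}.
Ancestors of c1: {c1, c2}.
Common ancestors: {c2}.
The only common ancestor is c2, so it is the merge base.

c2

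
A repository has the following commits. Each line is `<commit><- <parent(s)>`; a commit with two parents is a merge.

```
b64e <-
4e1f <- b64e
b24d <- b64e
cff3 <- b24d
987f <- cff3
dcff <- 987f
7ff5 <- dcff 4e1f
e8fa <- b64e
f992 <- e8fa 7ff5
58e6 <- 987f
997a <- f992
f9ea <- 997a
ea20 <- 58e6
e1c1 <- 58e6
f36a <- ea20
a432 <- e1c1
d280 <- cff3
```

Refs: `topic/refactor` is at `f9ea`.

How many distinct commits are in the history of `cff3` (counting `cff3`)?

3

Walking parent pointers from cff3: reachable set = {b24d, b64e, cff3}.
That is 3 commits.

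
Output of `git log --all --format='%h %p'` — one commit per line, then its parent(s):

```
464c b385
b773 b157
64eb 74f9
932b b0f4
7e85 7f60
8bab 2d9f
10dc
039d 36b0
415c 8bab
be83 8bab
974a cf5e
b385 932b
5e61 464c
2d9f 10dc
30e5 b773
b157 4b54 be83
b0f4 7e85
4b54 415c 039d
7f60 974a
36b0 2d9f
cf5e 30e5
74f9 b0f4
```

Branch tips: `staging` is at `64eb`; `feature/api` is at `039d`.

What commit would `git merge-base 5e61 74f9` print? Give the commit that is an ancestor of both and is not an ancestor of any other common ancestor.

b0f4

Ancestors of 5e61: {039d, 10dc, 2d9f, 30e5, 36b0, 415c, 464c, 4b54, 5e61, 7e85, 7f60, 8bab, 932b, 974a, b0f4, b157, b385, b773, be83, cf5e}.
Ancestors of 74f9: {039d, 10dc, 2d9f, 30e5, 36b0, 415c, 4b54, 74f9, 7e85, 7f60, 8bab, 974a, b0f4, b157, b773, be83, cf5e}.
Common ancestors: {039d, 10dc, 2d9f, 30e5, 36b0, 415c, 4b54, 7e85, 7f60, 8bab, 974a, b0f4, b157, b773, be83, cf5e}.
Among these, b0f4 is not an ancestor of any other common ancestor — it is the merge base.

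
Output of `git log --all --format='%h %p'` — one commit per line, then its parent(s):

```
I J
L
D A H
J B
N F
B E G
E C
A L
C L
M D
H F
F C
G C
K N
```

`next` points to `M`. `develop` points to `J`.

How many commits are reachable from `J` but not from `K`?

Reachable from J: {B, C, E, G, J, L}.
Reachable from K: {C, F, K, L, N}.
In J's history but not K's: {B, E, G, J} — 4 commits.

4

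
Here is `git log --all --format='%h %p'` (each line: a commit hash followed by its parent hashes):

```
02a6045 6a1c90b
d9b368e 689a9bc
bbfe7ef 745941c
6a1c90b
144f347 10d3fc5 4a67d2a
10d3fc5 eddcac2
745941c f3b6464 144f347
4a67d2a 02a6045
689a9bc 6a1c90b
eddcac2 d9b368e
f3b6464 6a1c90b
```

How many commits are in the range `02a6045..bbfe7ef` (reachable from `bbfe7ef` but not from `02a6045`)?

9

Reachable from bbfe7ef: {02a6045, 10d3fc5, 144f347, 4a67d2a, 689a9bc, 6a1c90b, 745941c, bbfe7ef, d9b368e, eddcac2, f3b6464}.
Reachable from 02a6045: {02a6045, 6a1c90b}.
In bbfe7ef's history but not 02a6045's: {10d3fc5, 144f347, 4a67d2a, 689a9bc, 745941c, bbfe7ef, d9b368e, eddcac2, f3b6464} — 9 commits.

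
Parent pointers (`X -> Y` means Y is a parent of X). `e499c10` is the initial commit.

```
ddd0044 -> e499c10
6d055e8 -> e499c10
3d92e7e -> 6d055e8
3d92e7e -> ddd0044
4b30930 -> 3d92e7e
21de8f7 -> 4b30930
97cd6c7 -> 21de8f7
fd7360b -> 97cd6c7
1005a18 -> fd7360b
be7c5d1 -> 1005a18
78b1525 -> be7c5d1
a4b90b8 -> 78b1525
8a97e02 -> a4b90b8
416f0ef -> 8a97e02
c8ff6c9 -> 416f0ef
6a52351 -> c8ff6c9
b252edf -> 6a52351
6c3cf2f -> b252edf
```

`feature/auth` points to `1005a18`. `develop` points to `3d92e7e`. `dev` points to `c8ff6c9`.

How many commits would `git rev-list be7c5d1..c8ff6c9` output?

Reachable from c8ff6c9: {1005a18, 21de8f7, 3d92e7e, 416f0ef, 4b30930, 6d055e8, 78b1525, 8a97e02, 97cd6c7, a4b90b8, be7c5d1, c8ff6c9, ddd0044, e499c10, fd7360b}.
Reachable from be7c5d1: {1005a18, 21de8f7, 3d92e7e, 4b30930, 6d055e8, 97cd6c7, be7c5d1, ddd0044, e499c10, fd7360b}.
In c8ff6c9's history but not be7c5d1's: {416f0ef, 78b1525, 8a97e02, a4b90b8, c8ff6c9} — 5 commits.

5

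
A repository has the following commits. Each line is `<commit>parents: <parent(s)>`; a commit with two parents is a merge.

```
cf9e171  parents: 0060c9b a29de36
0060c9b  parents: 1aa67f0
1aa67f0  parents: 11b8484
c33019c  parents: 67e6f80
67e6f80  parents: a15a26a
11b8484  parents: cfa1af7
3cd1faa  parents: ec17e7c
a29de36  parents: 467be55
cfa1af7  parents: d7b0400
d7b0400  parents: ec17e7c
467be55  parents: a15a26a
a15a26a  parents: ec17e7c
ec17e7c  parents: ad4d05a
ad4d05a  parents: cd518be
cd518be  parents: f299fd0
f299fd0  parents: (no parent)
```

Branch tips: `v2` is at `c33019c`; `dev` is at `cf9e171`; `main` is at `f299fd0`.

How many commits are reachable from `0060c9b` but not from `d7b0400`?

4

Reachable from 0060c9b: {0060c9b, 11b8484, 1aa67f0, ad4d05a, cd518be, cfa1af7, d7b0400, ec17e7c, f299fd0}.
Reachable from d7b0400: {ad4d05a, cd518be, d7b0400, ec17e7c, f299fd0}.
In 0060c9b's history but not d7b0400's: {0060c9b, 11b8484, 1aa67f0, cfa1af7} — 4 commits.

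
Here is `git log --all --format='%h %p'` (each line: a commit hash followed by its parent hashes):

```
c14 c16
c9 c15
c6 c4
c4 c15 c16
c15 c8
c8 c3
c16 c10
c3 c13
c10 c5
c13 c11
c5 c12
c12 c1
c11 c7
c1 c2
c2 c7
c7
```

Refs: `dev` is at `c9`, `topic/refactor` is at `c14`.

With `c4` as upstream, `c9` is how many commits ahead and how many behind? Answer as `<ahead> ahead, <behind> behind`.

Reachable from c9: {c11, c13, c15, c3, c7, c8, c9}.
Reachable from c4: {c1, c10, c11, c12, c13, c15, c16, c2, c3, c4, c5, c7, c8}.
Only in c9's history (ahead): {c9} — 1.
Only in c4's history (behind): {c1, c10, c12, c16, c2, c4, c5} — 7.

1 ahead, 7 behind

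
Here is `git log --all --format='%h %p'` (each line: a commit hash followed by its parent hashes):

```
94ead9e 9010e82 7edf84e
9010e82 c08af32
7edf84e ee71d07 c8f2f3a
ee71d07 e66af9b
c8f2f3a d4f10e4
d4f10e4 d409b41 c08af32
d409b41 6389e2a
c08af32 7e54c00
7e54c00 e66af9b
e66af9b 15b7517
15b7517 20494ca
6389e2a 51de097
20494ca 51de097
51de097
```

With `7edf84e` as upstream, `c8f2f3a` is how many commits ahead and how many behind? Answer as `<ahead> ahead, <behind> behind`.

Reachable from c8f2f3a: {15b7517, 20494ca, 51de097, 6389e2a, 7e54c00, c08af32, c8f2f3a, d409b41, d4f10e4, e66af9b}.
Reachable from 7edf84e: {15b7517, 20494ca, 51de097, 6389e2a, 7e54c00, 7edf84e, c08af32, c8f2f3a, d409b41, d4f10e4, e66af9b, ee71d07}.
Only in c8f2f3a's history (ahead): {} — 0.
Only in 7edf84e's history (behind): {7edf84e, ee71d07} — 2.

0 ahead, 2 behind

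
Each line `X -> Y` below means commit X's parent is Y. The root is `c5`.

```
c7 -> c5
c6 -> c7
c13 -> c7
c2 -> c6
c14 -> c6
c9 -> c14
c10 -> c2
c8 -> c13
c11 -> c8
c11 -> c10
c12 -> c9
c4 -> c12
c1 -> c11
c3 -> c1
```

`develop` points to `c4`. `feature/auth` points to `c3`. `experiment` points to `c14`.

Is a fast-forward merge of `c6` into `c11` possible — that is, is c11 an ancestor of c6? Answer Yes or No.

No

A fast-forward from c11 to c6 is possible iff c11 is an ancestor of c6.
Ancestors of c6: {c5, c6, c7}.
c11 is not among them, so fast-forward is not possible.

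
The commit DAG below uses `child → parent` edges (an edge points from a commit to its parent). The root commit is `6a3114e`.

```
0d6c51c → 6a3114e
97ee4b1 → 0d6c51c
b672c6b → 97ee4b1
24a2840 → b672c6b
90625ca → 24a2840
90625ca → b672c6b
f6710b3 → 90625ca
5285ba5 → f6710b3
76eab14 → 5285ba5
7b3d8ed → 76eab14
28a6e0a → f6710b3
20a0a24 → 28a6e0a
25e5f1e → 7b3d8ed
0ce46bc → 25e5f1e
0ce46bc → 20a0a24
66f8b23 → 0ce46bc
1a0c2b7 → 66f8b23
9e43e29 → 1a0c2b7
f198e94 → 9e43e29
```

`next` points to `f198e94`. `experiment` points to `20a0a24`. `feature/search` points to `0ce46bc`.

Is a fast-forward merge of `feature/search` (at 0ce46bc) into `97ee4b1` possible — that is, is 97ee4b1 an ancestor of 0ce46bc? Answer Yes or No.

Yes

A fast-forward from 97ee4b1 to 0ce46bc is possible iff 97ee4b1 is an ancestor of 0ce46bc.
Ancestors of 0ce46bc: {0ce46bc, 0d6c51c, 20a0a24, 24a2840, 25e5f1e, 28a6e0a, 5285ba5, 6a3114e, 76eab14, 7b3d8ed, 90625ca, 97ee4b1, b672c6b, f6710b3}.
97ee4b1 is among them, so fast-forward is possible.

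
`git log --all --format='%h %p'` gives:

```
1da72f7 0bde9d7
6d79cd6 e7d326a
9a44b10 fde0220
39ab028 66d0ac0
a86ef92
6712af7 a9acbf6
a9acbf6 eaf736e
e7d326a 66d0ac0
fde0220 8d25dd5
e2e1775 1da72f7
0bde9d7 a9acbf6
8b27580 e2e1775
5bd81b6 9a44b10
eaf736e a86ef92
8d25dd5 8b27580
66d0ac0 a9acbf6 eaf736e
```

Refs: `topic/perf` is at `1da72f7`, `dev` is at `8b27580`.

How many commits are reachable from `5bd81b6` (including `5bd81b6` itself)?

Walking parent pointers from 5bd81b6: reachable set = {0bde9d7, 1da72f7, 5bd81b6, 8b27580, 8d25dd5, 9a44b10, a86ef92, a9acbf6, e2e1775, eaf736e, fde0220}.
That is 11 commits.

11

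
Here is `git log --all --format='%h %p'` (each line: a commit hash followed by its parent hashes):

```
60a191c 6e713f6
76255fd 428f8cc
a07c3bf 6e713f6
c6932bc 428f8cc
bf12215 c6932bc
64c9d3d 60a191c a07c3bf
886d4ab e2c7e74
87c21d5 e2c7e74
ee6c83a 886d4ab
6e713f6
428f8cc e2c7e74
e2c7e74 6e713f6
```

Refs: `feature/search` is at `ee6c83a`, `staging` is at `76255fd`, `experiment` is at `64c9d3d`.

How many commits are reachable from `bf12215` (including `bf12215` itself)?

5

Walking parent pointers from bf12215: reachable set = {428f8cc, 6e713f6, bf12215, c6932bc, e2c7e74}.
That is 5 commits.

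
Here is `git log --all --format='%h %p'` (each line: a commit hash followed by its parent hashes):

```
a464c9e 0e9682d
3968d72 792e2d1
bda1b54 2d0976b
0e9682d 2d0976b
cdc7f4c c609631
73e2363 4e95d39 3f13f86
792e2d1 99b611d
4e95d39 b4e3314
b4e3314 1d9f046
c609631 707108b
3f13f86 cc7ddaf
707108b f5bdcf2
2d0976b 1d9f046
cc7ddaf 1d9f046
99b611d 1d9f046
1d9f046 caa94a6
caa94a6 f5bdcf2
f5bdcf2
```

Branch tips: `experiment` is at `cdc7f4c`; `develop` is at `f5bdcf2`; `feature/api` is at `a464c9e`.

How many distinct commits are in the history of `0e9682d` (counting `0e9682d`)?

5

Walking parent pointers from 0e9682d: reachable set = {0e9682d, 1d9f046, 2d0976b, caa94a6, f5bdcf2}.
That is 5 commits.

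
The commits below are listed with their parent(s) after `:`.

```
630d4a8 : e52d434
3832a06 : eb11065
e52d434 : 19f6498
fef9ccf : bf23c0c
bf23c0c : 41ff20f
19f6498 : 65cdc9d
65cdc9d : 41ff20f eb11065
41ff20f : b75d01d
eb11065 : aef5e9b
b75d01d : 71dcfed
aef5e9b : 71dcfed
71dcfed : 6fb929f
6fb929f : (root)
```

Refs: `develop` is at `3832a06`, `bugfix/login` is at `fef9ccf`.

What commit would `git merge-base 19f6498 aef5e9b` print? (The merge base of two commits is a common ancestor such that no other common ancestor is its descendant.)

Ancestors of 19f6498: {19f6498, 41ff20f, 65cdc9d, 6fb929f, 71dcfed, aef5e9b, b75d01d, eb11065}.
Ancestors of aef5e9b: {6fb929f, 71dcfed, aef5e9b}.
Common ancestors: {6fb929f, 71dcfed, aef5e9b}.
Among these, aef5e9b is not an ancestor of any other common ancestor — it is the merge base.

aef5e9b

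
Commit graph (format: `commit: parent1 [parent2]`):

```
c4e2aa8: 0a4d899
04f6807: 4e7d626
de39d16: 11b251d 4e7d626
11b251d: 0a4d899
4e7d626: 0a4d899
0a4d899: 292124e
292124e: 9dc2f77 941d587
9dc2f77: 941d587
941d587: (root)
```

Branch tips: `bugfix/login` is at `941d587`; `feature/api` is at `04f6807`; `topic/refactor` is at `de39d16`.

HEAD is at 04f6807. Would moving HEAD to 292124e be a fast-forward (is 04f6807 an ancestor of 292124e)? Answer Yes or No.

A fast-forward from 04f6807 to 292124e is possible iff 04f6807 is an ancestor of 292124e.
Ancestors of 292124e: {292124e, 941d587, 9dc2f77}.
04f6807 is not among them, so fast-forward is not possible.

No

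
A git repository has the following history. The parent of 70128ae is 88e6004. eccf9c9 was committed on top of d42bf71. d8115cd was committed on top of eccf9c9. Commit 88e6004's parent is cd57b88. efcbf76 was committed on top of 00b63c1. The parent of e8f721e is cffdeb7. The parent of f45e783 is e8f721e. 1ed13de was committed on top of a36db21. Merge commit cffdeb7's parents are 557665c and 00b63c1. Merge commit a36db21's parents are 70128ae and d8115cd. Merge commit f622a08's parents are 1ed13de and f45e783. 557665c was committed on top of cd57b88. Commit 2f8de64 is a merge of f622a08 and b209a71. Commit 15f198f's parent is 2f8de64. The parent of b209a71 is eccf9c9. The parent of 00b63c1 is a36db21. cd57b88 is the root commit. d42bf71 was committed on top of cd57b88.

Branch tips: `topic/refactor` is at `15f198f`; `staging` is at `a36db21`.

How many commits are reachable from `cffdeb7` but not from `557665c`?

8

Reachable from cffdeb7: {00b63c1, 557665c, 70128ae, 88e6004, a36db21, cd57b88, cffdeb7, d42bf71, d8115cd, eccf9c9}.
Reachable from 557665c: {557665c, cd57b88}.
In cffdeb7's history but not 557665c's: {00b63c1, 70128ae, 88e6004, a36db21, cffdeb7, d42bf71, d8115cd, eccf9c9} — 8 commits.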